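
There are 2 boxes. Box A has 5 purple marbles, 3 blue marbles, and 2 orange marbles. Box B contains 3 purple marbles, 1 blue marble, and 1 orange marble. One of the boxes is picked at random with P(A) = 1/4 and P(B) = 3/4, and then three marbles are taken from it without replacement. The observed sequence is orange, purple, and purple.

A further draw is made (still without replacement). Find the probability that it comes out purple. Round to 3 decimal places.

Compute the likelihood of the observed sequence for each case: P(data | box A) = (2/10)(5/9)(4/8) = 1/18; P(data | box B) = (1/5)(3/4)(2/3) = 1/10.
Multiplying each by its prior: 1/4 · 1/18 = 1/72, 3/4 · 1/10 = 3/40; summing to 4/45.
The posterior is then P(box A | data) = 5/32, P(box B | data) = 27/32.
So P(purple next | data) = Σ P(purple next | H) P(H | data) = (3/7)(5/32) + (1/2)(27/32) = 219/448.

0.489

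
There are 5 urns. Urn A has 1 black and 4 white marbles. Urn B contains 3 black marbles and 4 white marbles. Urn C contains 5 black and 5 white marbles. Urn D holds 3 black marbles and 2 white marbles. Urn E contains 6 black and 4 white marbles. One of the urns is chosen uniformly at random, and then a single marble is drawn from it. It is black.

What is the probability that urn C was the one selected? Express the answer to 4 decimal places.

Under each hypothesis, the probability of this draw is: P(data | urn A) = (1/5) = 1/5; P(data | urn B) = (3/7) = 3/7; P(data | urn C) = (5/10) = 1/2; P(data | urn D) = (3/5) = 3/5; P(data | urn E) = (6/10) = 3/5.
Weighting by the prior gives 1/5 · 1/5 = 1/25, 1/5 · 3/7 = 3/35, 1/5 · 1/2 = 1/10, 1/5 · 3/5 = 3/25, 1/5 · 3/5 = 3/25; with total 163/350.
Therefore the posterior P(urn C | data) = (1/10) / (163/350) = 35/163.

0.2147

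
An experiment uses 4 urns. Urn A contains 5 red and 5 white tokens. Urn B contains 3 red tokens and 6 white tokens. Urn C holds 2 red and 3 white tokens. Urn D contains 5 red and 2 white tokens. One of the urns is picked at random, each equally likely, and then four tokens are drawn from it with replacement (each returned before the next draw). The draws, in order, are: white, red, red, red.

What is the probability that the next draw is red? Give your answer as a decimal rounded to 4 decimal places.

0.5625

For each hypothesis, P(data | H) works out to: P(data | urn A) = (5/10)(5/10)(5/10)(5/10) = 0.0625; P(data | urn B) = (6/9)(3/9)(3/9)(3/9) = 0.024691; P(data | urn C) = (3/5)(2/5)(2/5)(2/5) = 0.0384; P(data | urn D) = (2/7)(5/7)(5/7)(5/7) = 0.10412.
The prior-weighted likelihoods are 1/4 · 0.0625 = 0.015625, 1/4 · 0.024691 = 0.0061728, 1/4 · 0.0384 = 0.0096, 1/4 · 0.10412 = 0.026031; these sum to 0.057429.
Normalising, the posterior is P(urn A | data) = 0.27208, P(urn B | data) = 0.10749, P(urn C | data) = 0.16716, P(urn D | data) = 0.45327.
So P(red next | data) = Σ P(red next | H) P(H | data) = (1/2)(0.27208) + (1/3)(0.10749) + (2/5)(0.16716) + (5/7)(0.45327) = 0.5625.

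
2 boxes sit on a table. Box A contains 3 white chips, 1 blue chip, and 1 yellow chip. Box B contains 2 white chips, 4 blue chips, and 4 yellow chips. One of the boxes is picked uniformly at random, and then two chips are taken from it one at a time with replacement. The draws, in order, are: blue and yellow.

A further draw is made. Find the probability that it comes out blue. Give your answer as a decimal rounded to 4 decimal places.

Under each hypothesis, the probability of the observed sequence is: P(data | box A) = (1/5)(1/5) = 1/25; P(data | box B) = (4/10)(4/10) = 4/25.
Weighting by the prior gives 1/2 · 1/25 = 1/50, 1/2 · 4/25 = 2/25; these sum to 1/10.
The posterior is then P(box A | data) = 1/5, P(box B | data) = 4/5.
Averaging over the posterior, P(blue next | data) = (1/5)(1/5) + (2/5)(4/5) = 9/25.

0.3600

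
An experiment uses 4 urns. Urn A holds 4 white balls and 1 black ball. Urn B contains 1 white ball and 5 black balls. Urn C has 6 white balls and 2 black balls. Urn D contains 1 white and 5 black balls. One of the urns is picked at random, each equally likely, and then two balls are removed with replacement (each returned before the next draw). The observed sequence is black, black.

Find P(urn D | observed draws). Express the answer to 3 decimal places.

0.466

The likelihood of the observed sequence under each hypothesis: P(data | urn A) = (1/5)(1/5) = 0.04; P(data | urn B) = (5/6)(5/6) = 0.69444; P(data | urn C) = (2/8)(2/8) = 0.0625; P(data | urn D) = (5/6)(5/6) = 0.69444.
Weighting by the prior gives 1/4 · 0.04 = 0.01, 1/4 · 0.69444 = 0.17361, 1/4 · 0.0625 = 0.015625, 1/4 · 0.69444 = 0.17361; these sum to 0.37285.
Hence P(urn D | data) = (0.17361) / (0.37285) = 0.46564.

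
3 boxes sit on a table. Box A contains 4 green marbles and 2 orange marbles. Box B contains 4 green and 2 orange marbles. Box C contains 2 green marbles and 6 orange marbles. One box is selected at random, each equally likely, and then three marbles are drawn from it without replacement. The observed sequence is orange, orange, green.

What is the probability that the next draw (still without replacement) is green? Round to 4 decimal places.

Under each hypothesis, the probability of the observed sequence is: P(data | box A) = (2/6)(1/5)(4/4) = 0.066667; P(data | box B) = (2/6)(1/5)(4/4) = 0.066667; P(data | box C) = (6/8)(5/7)(2/6) = 0.17857.
Multiplying each by its prior: 1/3 · 0.066667 = 0.022222, 1/3 · 0.066667 = 0.022222, 1/3 · 0.17857 = 0.059524; with total 0.10397.
The posterior is then P(box A | data) = 0.21374, P(box B | data) = 0.21374, P(box C | data) = 0.57252.
Averaging over the posterior, P(green next | data) = (1)(0.21374) + (1)(0.21374) + (1/5)(0.57252) = 0.54198.

0.5420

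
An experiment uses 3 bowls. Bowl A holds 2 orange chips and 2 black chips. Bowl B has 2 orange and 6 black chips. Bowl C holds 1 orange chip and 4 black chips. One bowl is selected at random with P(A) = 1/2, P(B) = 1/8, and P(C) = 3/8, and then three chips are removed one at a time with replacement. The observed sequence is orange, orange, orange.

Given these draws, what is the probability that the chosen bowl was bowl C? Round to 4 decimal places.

0.0445

Under each hypothesis, the probability of the observed sequence is: P(data | bowl A) = (2/4)(2/4)(2/4) = 0.125; P(data | bowl B) = (2/8)(2/8)(2/8) = 0.015625; P(data | bowl C) = (1/5)(1/5)(1/5) = 0.008.
The prior-weighted likelihoods are 1/2 · 0.125 = 0.0625, 1/8 · 0.015625 = 0.0019531, 3/8 · 0.008 = 0.003; these sum to 0.067453.
Therefore the posterior P(bowl C | data) = (0.003) / (0.067453) = 0.044475.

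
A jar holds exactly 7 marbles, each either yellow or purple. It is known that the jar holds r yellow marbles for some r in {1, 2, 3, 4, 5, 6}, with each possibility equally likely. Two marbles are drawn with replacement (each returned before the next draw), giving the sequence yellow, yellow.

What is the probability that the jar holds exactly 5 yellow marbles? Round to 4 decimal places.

0.2747

Under each hypothesis, the probability of the observed sequence is: P(data | r = 1) = (1/7)(1/7) = 1/49; P(data | r = 2) = (2/7)(2/7) = 4/49; P(data | r = 3) = (3/7)(3/7) = 9/49; P(data | r = 4) = (4/7)(4/7) = 16/49; P(data | r = 5) = (5/7)(5/7) = 25/49; P(data | r = 6) = (6/7)(6/7) = 36/49.
Multiplying each by its prior: 1/6 · 1/49 = 1/294, 1/6 · 4/49 = 2/147, 1/6 · 9/49 = 3/98, 1/6 · 16/49 = 8/147, 1/6 · 25/49 = 25/294, 1/6 · 36/49 = 6/49; summing to 13/42.
So P(r = 5 | data) = (25/294) / (13/42) = 25/91.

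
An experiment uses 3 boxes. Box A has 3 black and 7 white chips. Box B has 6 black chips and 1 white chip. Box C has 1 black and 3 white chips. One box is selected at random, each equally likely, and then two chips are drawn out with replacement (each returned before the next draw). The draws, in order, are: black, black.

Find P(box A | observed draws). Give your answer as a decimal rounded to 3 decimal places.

0.101

Compute the likelihood of the observed sequence for each case: P(data | box A) = (3/10)(3/10) = 0.09; P(data | box B) = (6/7)(6/7) = 0.73469; P(data | box C) = (1/4)(1/4) = 0.0625.
The prior-weighted likelihoods are 1/3 · 0.09 = 0.03, 1/3 · 0.73469 = 0.2449, 1/3 · 0.0625 = 0.020833; with total 0.29573.
Therefore the posterior P(box A | data) = (0.03) / (0.29573) = 0.10144.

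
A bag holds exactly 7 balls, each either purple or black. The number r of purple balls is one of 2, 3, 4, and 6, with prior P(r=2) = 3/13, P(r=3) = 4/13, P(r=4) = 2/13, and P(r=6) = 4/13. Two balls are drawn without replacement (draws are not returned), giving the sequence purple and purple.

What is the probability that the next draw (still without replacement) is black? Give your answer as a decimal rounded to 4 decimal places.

For each hypothesis, P(data | H) works out to: P(data | r = 2) = (2/7)(1/6) = 1/21; P(data | r = 3) = (3/7)(2/6) = 1/7; P(data | r = 4) = (4/7)(3/6) = 2/7; P(data | r = 6) = (6/7)(5/6) = 5/7.
Multiplying each by its prior: 3/13 · 1/21 = 1/91, 4/13 · 1/7 = 4/91, 2/13 · 2/7 = 4/91, 4/13 · 5/7 = 20/91; these sum to 29/91.
Normalising, the posterior is P(r = 2 | data) = 1/29, P(r = 3 | data) = 4/29, P(r = 4 | data) = 4/29, P(r = 6 | data) = 20/29.
The predictive probability is P(black next | data) = (1)(1/29) + (4/5)(4/29) + (3/5)(4/29) + (1/5)(20/29) = 53/145.

0.3655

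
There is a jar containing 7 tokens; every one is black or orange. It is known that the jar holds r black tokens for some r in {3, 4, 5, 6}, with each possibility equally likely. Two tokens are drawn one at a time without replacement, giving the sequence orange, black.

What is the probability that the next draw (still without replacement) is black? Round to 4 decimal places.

0.6500

For each hypothesis, P(data | H) works out to: P(data | r = 3) = (4/7)(3/6) = 2/7; P(data | r = 4) = (3/7)(4/6) = 2/7; P(data | r = 5) = (2/7)(5/6) = 5/21; P(data | r = 6) = (1/7)(6/6) = 1/7.
Weighting by the prior gives 1/4 · 2/7 = 1/14, 1/4 · 2/7 = 1/14, 1/4 · 5/21 = 5/84, 1/4 · 1/7 = 1/28; these sum to 5/21.
Normalising, the posterior is P(r = 3 | data) = 3/10, P(r = 4 | data) = 3/10, P(r = 5 | data) = 1/4, P(r = 6 | data) = 3/20.
The predictive probability is P(black next | data) = (2/5)(3/10) + (3/5)(3/10) + (4/5)(1/4) + (1)(3/20) = 13/20.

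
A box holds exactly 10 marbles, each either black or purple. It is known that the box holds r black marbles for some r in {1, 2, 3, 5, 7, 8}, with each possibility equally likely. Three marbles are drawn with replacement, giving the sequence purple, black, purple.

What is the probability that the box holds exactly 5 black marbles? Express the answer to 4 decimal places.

Under each hypothesis, the probability of the observed sequence is: P(data | r = 1) = (9/10)(1/10)(9/10) = 0.081; P(data | r = 2) = (8/10)(2/10)(8/10) = 0.128; P(data | r = 3) = (7/10)(3/10)(7/10) = 0.147; P(data | r = 5) = (5/10)(5/10)(5/10) = 0.125; P(data | r = 7) = (3/10)(7/10)(3/10) = 0.063; P(data | r = 8) = (2/10)(8/10)(2/10) = 0.032.
The prior-weighted likelihoods are 1/6 · 0.081 = 0.0135, 1/6 · 0.128 = 0.021333, 1/6 · 0.147 = 0.0245, 1/6 · 0.125 = 0.020833, 1/6 · 0.063 = 0.0105, 1/6 · 0.032 = 0.0053333; with total 0.096.
By Bayes' rule, P(r = 5 | data) = (0.020833) / (0.096) = 0.21701.

0.2170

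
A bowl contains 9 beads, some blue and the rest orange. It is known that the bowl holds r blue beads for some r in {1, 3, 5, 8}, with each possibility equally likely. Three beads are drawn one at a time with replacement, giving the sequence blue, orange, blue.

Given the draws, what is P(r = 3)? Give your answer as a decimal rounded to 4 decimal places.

0.2389

For each hypothesis, P(data | H) works out to: P(data | r = 1) = (1/9)(8/9)(1/9) = 0.010974; P(data | r = 3) = (3/9)(6/9)(3/9) = 0.074074; P(data | r = 5) = (5/9)(4/9)(5/9) = 0.13717; P(data | r = 8) = (8/9)(1/9)(8/9) = 0.087791.
Weighting by the prior gives 1/4 · 0.010974 = 0.0027435, 1/4 · 0.074074 = 0.018519, 1/4 · 0.13717 = 0.034294, 1/4 · 0.087791 = 0.021948; with total 0.077503.
So P(r = 3 | data) = (0.018519) / (0.077503) = 0.23894.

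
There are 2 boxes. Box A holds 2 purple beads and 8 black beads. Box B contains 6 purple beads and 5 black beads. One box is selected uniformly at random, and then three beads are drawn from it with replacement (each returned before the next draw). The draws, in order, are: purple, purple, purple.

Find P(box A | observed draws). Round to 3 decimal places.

For each hypothesis, P(data | H) works out to: P(data | box A) = (2/10)(2/10)(2/10) = 0.008; P(data | box B) = (6/11)(6/11)(6/11) = 0.16228.
The prior-weighted likelihoods are 1/2 · 0.008 = 0.004, 1/2 · 0.16228 = 0.081142; summing to 0.085142.
Therefore the posterior P(box A | data) = (0.004) / (0.085142) = 0.04698.

0.047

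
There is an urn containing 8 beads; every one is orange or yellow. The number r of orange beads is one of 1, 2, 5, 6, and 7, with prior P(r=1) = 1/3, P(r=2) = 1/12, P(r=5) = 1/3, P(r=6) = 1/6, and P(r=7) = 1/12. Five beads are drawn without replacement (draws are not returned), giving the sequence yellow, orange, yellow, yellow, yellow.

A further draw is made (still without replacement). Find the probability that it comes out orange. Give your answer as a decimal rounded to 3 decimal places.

0.059

For each hypothesis, P(data | H) works out to: P(data | r = 1) = (7/8)(1/7)(6/6)(5/5)(4/4) = 1/8; P(data | r = 2) = (6/8)(2/7)(5/6)(4/5)(3/4) = 3/28; P(data | r = 5) = (3/8)(5/7)(2/6)(1/5)(0/4) = 0; P(data | r = 6) = (2/8)(6/7)(1/6)(0/5) = 0; P(data | r = 7) = (1/8)(7/7)(0/6) = 0.
Weighting by the prior gives 1/3 · 1/8 = 1/24, 1/12 · 3/28 = 1/112, 1/3 · 0 = 0, 1/6 · 0 = 0, 1/12 · 0 = 0; summing to 17/336.
Normalising, the posterior is P(r = 1 | data) = 14/17, P(r = 2 | data) = 3/17, P(r = 5 | data) = 0, P(r = 6 | data) = 0, P(r = 7 | data) = 0.
Averaging over the posterior, P(orange next | data) = (0)(14/17) + (1/3)(3/17) = 1/17.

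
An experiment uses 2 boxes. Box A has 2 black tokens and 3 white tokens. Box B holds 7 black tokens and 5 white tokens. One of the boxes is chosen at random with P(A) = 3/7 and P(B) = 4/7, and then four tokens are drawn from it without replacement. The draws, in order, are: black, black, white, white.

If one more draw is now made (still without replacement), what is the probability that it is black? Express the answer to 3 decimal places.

0.303

Under each hypothesis, the probability of the observed sequence is: P(data | box A) = (2/5)(1/4)(3/3)(2/2) = 0.1; P(data | box B) = (7/12)(6/11)(5/10)(4/9) = 0.070707.
Multiplying each by its prior: 3/7 · 0.1 = 0.042857, 4/7 · 0.070707 = 0.040404; summing to 0.083261.
Normalising, the posterior is P(box A | data) = 0.51473, P(box B | data) = 0.48527.
Averaging over the posterior, P(black next | data) = (0)(0.51473) + (5/8)(0.48527) = 0.30329.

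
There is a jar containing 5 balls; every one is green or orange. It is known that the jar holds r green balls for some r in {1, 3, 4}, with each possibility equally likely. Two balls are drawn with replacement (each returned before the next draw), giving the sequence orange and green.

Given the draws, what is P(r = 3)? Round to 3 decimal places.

Compute the likelihood of the observed sequence for each case: P(data | r = 1) = (4/5)(1/5) = 4/25; P(data | r = 3) = (2/5)(3/5) = 6/25; P(data | r = 4) = (1/5)(4/5) = 4/25.
The prior-weighted likelihoods are 1/3 · 4/25 = 4/75, 1/3 · 6/25 = 2/25, 1/3 · 4/25 = 4/75; summing to 14/75.
Therefore the posterior P(r = 3 | data) = (2/25) / (14/75) = 3/7.

0.429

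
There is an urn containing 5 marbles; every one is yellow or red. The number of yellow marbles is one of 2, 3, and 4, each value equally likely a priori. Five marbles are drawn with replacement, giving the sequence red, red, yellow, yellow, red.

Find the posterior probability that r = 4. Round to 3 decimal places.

For each hypothesis, P(data | H) works out to: P(data | r = 2) = (3/5)(3/5)(2/5)(2/5)(3/5) = 0.03456; P(data | r = 3) = (2/5)(2/5)(3/5)(3/5)(2/5) = 0.02304; P(data | r = 4) = (1/5)(1/5)(4/5)(4/5)(1/5) = 0.00512.
The prior-weighted likelihoods are 1/3 · 0.03456 = 0.01152, 1/3 · 0.02304 = 0.00768, 1/3 · 0.00512 = 0.0017067; with total 0.020907.
By Bayes' rule, P(r = 4 | data) = (0.0017067) / (0.020907) = 0.081633.

0.082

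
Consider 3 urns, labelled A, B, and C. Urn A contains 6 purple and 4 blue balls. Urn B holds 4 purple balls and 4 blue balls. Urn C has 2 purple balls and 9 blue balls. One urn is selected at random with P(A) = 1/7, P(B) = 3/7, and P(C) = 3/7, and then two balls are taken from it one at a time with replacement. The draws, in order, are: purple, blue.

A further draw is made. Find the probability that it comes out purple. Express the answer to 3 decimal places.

0.418

For each hypothesis, P(data | H) works out to: P(data | urn A) = (6/10)(4/10) = 0.24; P(data | urn B) = (4/8)(4/8) = 0.25; P(data | urn C) = (2/11)(9/11) = 0.14876.
Weighting by the prior gives 1/7 · 0.24 = 0.034286, 3/7 · 0.25 = 0.10714, 3/7 · 0.14876 = 0.063754; summing to 0.20518.
Normalising, the posterior is P(urn A | data) = 0.1671, P(urn B | data) = 0.52218, P(urn C | data) = 0.31072.
The predictive probability is P(purple next | data) = (3/5)(0.1671) + (1/2)(0.52218) + (2/11)(0.31072) = 0.41784.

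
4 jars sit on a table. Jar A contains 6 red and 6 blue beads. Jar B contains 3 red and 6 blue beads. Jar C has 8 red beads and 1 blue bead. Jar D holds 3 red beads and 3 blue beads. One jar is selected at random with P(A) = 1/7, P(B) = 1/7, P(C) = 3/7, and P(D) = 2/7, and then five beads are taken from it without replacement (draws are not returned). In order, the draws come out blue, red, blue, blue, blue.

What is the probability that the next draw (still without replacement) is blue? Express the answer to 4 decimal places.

For each hypothesis, P(data | H) works out to: P(data | jar A) = (6/12)(6/11)(5/10)(4/9)(3/8) = 0.022727; P(data | jar B) = (6/9)(3/8)(5/7)(4/6)(3/5) = 0.071429; P(data | jar C) = (1/9)(8/8)(0/7) = 0; P(data | jar D) = (3/6)(3/5)(2/4)(1/3)(0/2) = 0.
Multiplying each by its prior: 1/7 · 0.022727 = 0.0032468, 1/7 · 0.071429 = 0.010204, 3/7 · 0 = 0, 2/7 · 0 = 0; with total 0.013451.
The posterior is then P(jar A | data) = 0.24138, P(jar B | data) = 0.75862, P(jar C | data) = 0, P(jar D | data) = 0.
Averaging over the posterior, P(blue next | data) = (2/7)(0.24138) + (1/2)(0.75862) = 0.44828.

0.4483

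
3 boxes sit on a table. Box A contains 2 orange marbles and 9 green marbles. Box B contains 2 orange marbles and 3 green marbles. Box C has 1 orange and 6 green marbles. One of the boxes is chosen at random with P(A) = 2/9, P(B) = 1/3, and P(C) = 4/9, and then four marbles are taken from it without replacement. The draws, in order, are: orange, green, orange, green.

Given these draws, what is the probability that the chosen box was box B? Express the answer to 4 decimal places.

For each hypothesis, P(data | H) works out to: P(data | box A) = (2/11)(9/10)(1/9)(8/8) = 1/55; P(data | box B) = (2/5)(3/4)(1/3)(2/2) = 1/10; P(data | box C) = (1/7)(6/6)(0/5) = 0.
The prior-weighted likelihoods are 2/9 · 1/55 = 2/495, 1/3 · 1/10 = 1/30, 4/9 · 0 = 0; these sum to 37/990.
So P(box B | data) = (1/30) / (37/990) = 33/37.

0.8919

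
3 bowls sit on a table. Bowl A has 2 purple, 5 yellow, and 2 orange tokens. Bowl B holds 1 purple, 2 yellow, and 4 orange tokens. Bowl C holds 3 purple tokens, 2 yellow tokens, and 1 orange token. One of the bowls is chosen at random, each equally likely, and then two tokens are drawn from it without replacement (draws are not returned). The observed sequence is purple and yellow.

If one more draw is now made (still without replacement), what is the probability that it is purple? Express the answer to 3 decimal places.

0.310

Compute the likelihood of the observed sequence for each case: P(data | bowl A) = (2/9)(5/8) = 0.13889; P(data | bowl B) = (1/7)(2/6) = 0.047619; P(data | bowl C) = (3/6)(2/5) = 0.2.
Multiplying each by its prior: 1/3 · 0.13889 = 0.046296, 1/3 · 0.047619 = 0.015873, 1/3 · 0.2 = 0.066667; with total 0.12884.
The posterior is then P(bowl A | data) = 0.35934, P(bowl B | data) = 0.1232, P(bowl C | data) = 0.51745.
The predictive probability is P(purple next | data) = (1/7)(0.35934) + (0)(0.1232) + (1/2)(0.51745) = 0.31006.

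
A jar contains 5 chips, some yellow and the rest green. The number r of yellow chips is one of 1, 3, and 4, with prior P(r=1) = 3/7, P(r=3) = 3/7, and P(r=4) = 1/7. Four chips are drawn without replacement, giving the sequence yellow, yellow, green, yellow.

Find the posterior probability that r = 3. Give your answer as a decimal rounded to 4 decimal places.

Compute the likelihood of the observed sequence for each case: P(data | r = 1) = (1/5)(0/4) = 0; P(data | r = 3) = (3/5)(2/4)(2/3)(1/2) = 1/10; P(data | r = 4) = (4/5)(3/4)(1/3)(2/2) = 1/5.
The prior-weighted likelihoods are 3/7 · 0 = 0, 3/7 · 1/10 = 3/70, 1/7 · 1/5 = 1/35; with total 1/14.
Hence P(r = 3 | data) = (3/70) / (1/14) = 3/5.

0.6000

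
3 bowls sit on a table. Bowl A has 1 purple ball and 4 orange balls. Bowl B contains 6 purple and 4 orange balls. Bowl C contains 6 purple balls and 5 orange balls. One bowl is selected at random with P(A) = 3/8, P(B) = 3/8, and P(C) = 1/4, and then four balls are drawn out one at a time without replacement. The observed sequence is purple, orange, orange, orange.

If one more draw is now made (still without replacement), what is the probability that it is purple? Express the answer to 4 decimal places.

0.1756

Compute the likelihood of the observed sequence for each case: P(data | bowl A) = (1/5)(4/4)(3/3)(2/2) = 0.2; P(data | bowl B) = (6/10)(4/9)(3/8)(2/7) = 0.028571; P(data | bowl C) = (6/11)(5/10)(4/9)(3/8) = 0.045455.
Multiplying each by its prior: 3/8 · 0.2 = 0.075, 3/8 · 0.028571 = 0.010714, 1/4 · 0.045455 = 0.011364; with total 0.097078.
The posterior is then P(bowl A | data) = 0.77258, P(bowl B | data) = 0.11037, P(bowl C | data) = 0.11706.
Averaging over the posterior, P(purple next | data) = (0)(0.77258) + (5/6)(0.11037) + (5/7)(0.11706) = 0.17559.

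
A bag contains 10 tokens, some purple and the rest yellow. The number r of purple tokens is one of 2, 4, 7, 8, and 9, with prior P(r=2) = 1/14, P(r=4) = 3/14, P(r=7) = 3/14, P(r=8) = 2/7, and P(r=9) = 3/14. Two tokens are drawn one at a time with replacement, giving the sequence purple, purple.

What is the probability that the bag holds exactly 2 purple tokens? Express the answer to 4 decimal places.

Compute the likelihood of the observed sequence for each case: P(data | r = 2) = (2/10)(2/10) = 0.04; P(data | r = 4) = (4/10)(4/10) = 0.16; P(data | r = 7) = (7/10)(7/10) = 0.49; P(data | r = 8) = (8/10)(8/10) = 0.64; P(data | r = 9) = (9/10)(9/10) = 0.81.
Multiplying each by its prior: 1/14 · 0.04 = 0.0028571, 3/14 · 0.16 = 0.034286, 3/14 · 0.49 = 0.105, 2/7 · 0.64 = 0.18286, 3/14 · 0.81 = 0.17357; summing to 0.49857.
By Bayes' rule, P(r = 2 | data) = (0.0028571) / (0.49857) = 0.0057307.

0.0057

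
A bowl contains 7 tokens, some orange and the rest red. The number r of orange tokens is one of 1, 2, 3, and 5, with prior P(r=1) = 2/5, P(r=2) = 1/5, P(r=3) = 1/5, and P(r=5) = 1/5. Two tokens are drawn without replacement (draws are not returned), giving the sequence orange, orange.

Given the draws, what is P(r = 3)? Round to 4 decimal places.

0.2143

Under each hypothesis, the probability of the observed sequence is: P(data | r = 1) = (1/7)(0/6) = 0; P(data | r = 2) = (2/7)(1/6) = 1/21; P(data | r = 3) = (3/7)(2/6) = 1/7; P(data | r = 5) = (5/7)(4/6) = 10/21.
The prior-weighted likelihoods are 2/5 · 0 = 0, 1/5 · 1/21 = 1/105, 1/5 · 1/7 = 1/35, 1/5 · 10/21 = 2/21; these sum to 2/15.
Therefore the posterior P(r = 3 | data) = (1/35) / (2/15) = 3/14.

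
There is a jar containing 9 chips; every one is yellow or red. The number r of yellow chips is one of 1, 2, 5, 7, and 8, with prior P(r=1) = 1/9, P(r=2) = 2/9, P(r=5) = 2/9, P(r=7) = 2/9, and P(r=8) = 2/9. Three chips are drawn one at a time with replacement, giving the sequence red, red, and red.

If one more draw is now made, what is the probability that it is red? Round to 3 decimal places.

0.781

Under each hypothesis, the probability of the observed sequence is: P(data | r = 1) = (8/9)(8/9)(8/9) = 0.70233; P(data | r = 2) = (7/9)(7/9)(7/9) = 0.47051; P(data | r = 5) = (4/9)(4/9)(4/9) = 0.087791; P(data | r = 7) = (2/9)(2/9)(2/9) = 0.010974; P(data | r = 8) = (1/9)(1/9)(1/9) = 0.0013717.
The prior-weighted likelihoods are 1/9 · 0.70233 = 0.078037, 2/9 · 0.47051 = 0.10456, 2/9 · 0.087791 = 0.019509, 2/9 · 0.010974 = 0.0024387, 2/9 · 0.0013717 = 0.00030483; summing to 0.20485.
The posterior is then P(r = 1 | data) = 0.38095, P(r = 2 | data) = 0.51042, P(r = 5 | data) = 0.095238, P(r = 7 | data) = 0.011905, P(r = 8 | data) = 0.0014881.
So P(red next | data) = Σ P(red next | H) P(H | data) = (8/9)(0.38095) + (7/9)(0.51042) + (4/9)(0.095238) + (2/9)(0.011905) + (1/9)(0.0014881) = 0.78075.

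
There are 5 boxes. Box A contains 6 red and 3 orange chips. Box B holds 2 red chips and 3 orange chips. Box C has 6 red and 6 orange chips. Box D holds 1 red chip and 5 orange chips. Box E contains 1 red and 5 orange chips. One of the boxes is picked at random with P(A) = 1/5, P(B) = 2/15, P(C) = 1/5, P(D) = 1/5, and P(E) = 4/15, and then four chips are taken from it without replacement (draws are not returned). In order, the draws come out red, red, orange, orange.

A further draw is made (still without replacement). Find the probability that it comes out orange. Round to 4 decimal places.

0.5766

Compute the likelihood of the observed sequence for each case: P(data | box A) = (6/9)(5/8)(3/7)(2/6) = 0.059524; P(data | box B) = (2/5)(1/4)(3/3)(2/2) = 0.1; P(data | box C) = (6/12)(5/11)(6/10)(5/9) = 0.075758; P(data | box D) = (1/6)(0/5) = 0; P(data | box E) = (1/6)(0/5) = 0.
The prior-weighted likelihoods are 1/5 · 0.059524 = 0.011905, 2/15 · 0.1 = 0.013333, 1/5 · 0.075758 = 0.015152, 1/5 · 0 = 0, 4/15 · 0 = 0; with total 0.04039.
The posterior is then P(box A | data) = 0.29475, P(box B | data) = 0.33012, P(box C | data) = 0.37513, P(box D | data) = 0, P(box E | data) = 0.
So P(orange next | data) = Σ P(orange next | H) P(H | data) = (1/5)(0.29475) + (1)(0.33012) + (1/2)(0.37513) = 0.57663.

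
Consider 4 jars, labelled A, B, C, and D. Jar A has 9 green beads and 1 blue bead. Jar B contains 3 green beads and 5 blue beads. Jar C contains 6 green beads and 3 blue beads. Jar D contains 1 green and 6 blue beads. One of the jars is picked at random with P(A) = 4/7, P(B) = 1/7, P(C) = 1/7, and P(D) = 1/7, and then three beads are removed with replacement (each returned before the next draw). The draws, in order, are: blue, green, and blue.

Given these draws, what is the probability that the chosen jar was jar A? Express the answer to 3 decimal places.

Under each hypothesis, the probability of the observed sequence is: P(data | jar A) = (1/10)(9/10)(1/10) = 0.009; P(data | jar B) = (5/8)(3/8)(5/8) = 0.14648; P(data | jar C) = (3/9)(6/9)(3/9) = 0.074074; P(data | jar D) = (6/7)(1/7)(6/7) = 0.10496.
The prior-weighted likelihoods are 4/7 · 0.009 = 0.0051429, 1/7 · 0.14648 = 0.020926, 1/7 · 0.074074 = 0.010582, 1/7 · 0.10496 = 0.014994; with total 0.051645.
Hence P(jar A | data) = (0.0051429) / (0.051645) = 0.099581.

0.100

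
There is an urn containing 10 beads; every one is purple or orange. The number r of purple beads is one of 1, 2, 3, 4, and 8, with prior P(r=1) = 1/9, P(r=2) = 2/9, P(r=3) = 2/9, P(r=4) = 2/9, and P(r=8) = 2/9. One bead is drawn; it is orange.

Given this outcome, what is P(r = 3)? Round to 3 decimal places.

0.255

The likelihood of this draw under each hypothesis: P(data | r = 1) = (9/10) = 9/10; P(data | r = 2) = (8/10) = 4/5; P(data | r = 3) = (7/10) = 7/10; P(data | r = 4) = (6/10) = 3/5; P(data | r = 8) = (2/10) = 1/5.
Weighting by the prior gives 1/9 · 9/10 = 1/10, 2/9 · 4/5 = 8/45, 2/9 · 7/10 = 7/45, 2/9 · 3/5 = 2/15, 2/9 · 1/5 = 2/45; these sum to 11/18.
Hence P(r = 3 | data) = (7/45) / (11/18) = 14/55.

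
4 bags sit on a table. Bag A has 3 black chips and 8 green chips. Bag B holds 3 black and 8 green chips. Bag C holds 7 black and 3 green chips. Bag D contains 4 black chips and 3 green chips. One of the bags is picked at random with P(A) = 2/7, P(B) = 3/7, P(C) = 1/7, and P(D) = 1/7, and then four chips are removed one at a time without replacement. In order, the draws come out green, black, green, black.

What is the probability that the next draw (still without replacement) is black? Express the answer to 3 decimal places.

For each hypothesis, P(data | H) works out to: P(data | bag A) = (8/11)(3/10)(7/9)(2/8) = 0.042424; P(data | bag B) = (8/11)(3/10)(7/9)(2/8) = 0.042424; P(data | bag C) = (3/10)(7/9)(2/8)(6/7) = 0.05; P(data | bag D) = (3/7)(4/6)(2/5)(3/4) = 0.085714.
Weighting by the prior gives 2/7 · 0.042424 = 0.012121, 3/7 · 0.042424 = 0.018182, 1/7 · 0.05 = 0.0071429, 1/7 · 0.085714 = 0.012245; these sum to 0.049691.
The posterior is then P(bag A | data) = 0.24393, P(bag B | data) = 0.3659, P(bag C | data) = 0.14375, P(bag D | data) = 0.24642.
The predictive probability is P(black next | data) = (1/7)(0.24393) + (1/7)(0.3659) + (5/6)(0.14375) + (2/3)(0.24642) = 0.37119.

0.371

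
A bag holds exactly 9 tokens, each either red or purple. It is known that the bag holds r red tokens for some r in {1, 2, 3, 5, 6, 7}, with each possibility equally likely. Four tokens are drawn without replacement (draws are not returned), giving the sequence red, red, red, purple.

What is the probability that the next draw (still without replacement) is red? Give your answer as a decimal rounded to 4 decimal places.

For each hypothesis, P(data | H) works out to: P(data | r = 1) = (1/9)(0/8) = 0; P(data | r = 2) = (2/9)(1/8)(0/7) = 0; P(data | r = 3) = (3/9)(2/8)(1/7)(6/6) = 1/84; P(data | r = 5) = (5/9)(4/8)(3/7)(4/6) = 5/63; P(data | r = 6) = (6/9)(5/8)(4/7)(3/6) = 5/42; P(data | r = 7) = (7/9)(6/8)(5/7)(2/6) = 5/36.
Multiplying each by its prior: 1/6 · 0 = 0, 1/6 · 0 = 0, 1/6 · 1/84 = 1/504, 1/6 · 5/63 = 5/378, 1/6 · 5/42 = 5/252, 1/6 · 5/36 = 5/216; summing to 11/189.
The posterior is then P(r = 1 | data) = 0, P(r = 2 | data) = 0, P(r = 3 | data) = 3/88, P(r = 5 | data) = 5/22, P(r = 6 | data) = 15/44, P(r = 7 | data) = 35/88.
So P(red next | data) = Σ P(red next | H) P(H | data) = (0)(3/88) + (2/5)(5/22) + (3/5)(15/44) + (4/5)(35/88) = 27/44.

0.6136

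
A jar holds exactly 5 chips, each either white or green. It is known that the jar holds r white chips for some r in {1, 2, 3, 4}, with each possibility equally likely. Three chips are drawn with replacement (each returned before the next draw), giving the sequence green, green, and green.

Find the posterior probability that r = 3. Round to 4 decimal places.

Compute the likelihood of the observed sequence for each case: P(data | r = 1) = (4/5)(4/5)(4/5) = 64/125; P(data | r = 2) = (3/5)(3/5)(3/5) = 27/125; P(data | r = 3) = (2/5)(2/5)(2/5) = 8/125; P(data | r = 4) = (1/5)(1/5)(1/5) = 1/125.
The prior-weighted likelihoods are 1/4 · 64/125 = 16/125, 1/4 · 27/125 = 27/500, 1/4 · 8/125 = 2/125, 1/4 · 1/125 = 1/500; these sum to 1/5.
By Bayes' rule, P(r = 3 | data) = (2/125) / (1/5) = 2/25.

0.0800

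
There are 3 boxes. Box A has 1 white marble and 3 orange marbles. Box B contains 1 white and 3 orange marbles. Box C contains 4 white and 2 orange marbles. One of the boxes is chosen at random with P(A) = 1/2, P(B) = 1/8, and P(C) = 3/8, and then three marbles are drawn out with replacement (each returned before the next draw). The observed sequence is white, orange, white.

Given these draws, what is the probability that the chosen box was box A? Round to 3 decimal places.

0.276

Compute the likelihood of the observed sequence for each case: P(data | box A) = (1/4)(3/4)(1/4) = 0.046875; P(data | box B) = (1/4)(3/4)(1/4) = 0.046875; P(data | box C) = (4/6)(2/6)(4/6) = 0.14815.
The prior-weighted likelihoods are 1/2 · 0.046875 = 0.023438, 1/8 · 0.046875 = 0.0058594, 3/8 · 0.14815 = 0.055556; with total 0.084852.
By Bayes' rule, P(box A | data) = (0.023438) / (0.084852) = 0.27621.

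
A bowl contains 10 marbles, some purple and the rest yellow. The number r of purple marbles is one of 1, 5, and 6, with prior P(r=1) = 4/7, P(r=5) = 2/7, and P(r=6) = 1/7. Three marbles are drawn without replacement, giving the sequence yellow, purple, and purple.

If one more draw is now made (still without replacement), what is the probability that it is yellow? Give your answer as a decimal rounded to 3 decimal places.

Under each hypothesis, the probability of the observed sequence is: P(data | r = 1) = (9/10)(1/9)(0/8) = 0; P(data | r = 5) = (5/10)(5/9)(4/8) = 5/36; P(data | r = 6) = (4/10)(6/9)(5/8) = 1/6.
Weighting by the prior gives 4/7 · 0 = 0, 2/7 · 5/36 = 5/126, 1/7 · 1/6 = 1/42; these sum to 4/63.
Dividing through by the total gives posterior P(r = 1 | data) = 0, P(r = 5 | data) = 5/8, P(r = 6 | data) = 3/8.
Averaging over the posterior, P(yellow next | data) = (4/7)(5/8) + (3/7)(3/8) = 29/56.

0.518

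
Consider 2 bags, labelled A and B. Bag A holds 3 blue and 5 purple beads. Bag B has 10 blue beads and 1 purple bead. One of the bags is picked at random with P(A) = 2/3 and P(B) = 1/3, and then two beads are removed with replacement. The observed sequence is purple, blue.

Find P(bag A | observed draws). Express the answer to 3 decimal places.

Under each hypothesis, the probability of the observed sequence is: P(data | bag A) = (5/8)(3/8) = 0.23438; P(data | bag B) = (1/11)(10/11) = 0.082645.
Multiplying each by its prior: 2/3 · 0.23438 = 0.15625, 1/3 · 0.082645 = 0.027548; with total 0.1838.
By Bayes' rule, P(bag A | data) = (0.15625) / (0.1838) = 0.85012.

0.850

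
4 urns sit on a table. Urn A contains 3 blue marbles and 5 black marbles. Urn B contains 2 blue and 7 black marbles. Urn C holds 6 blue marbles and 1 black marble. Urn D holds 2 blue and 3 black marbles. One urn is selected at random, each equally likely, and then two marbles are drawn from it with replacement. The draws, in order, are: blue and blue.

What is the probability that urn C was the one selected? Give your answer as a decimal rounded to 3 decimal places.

0.677

Compute the likelihood of the observed sequence for each case: P(data | urn A) = (3/8)(3/8) = 0.14062; P(data | urn B) = (2/9)(2/9) = 0.049383; P(data | urn C) = (6/7)(6/7) = 0.73469; P(data | urn D) = (2/5)(2/5) = 0.16.
Multiplying each by its prior: 1/4 · 0.14062 = 0.035156, 1/4 · 0.049383 = 0.012346, 1/4 · 0.73469 = 0.18367, 1/4 · 0.16 = 0.04; summing to 0.27118.
By Bayes' rule, P(urn C | data) = (0.18367) / (0.27118) = 0.67732.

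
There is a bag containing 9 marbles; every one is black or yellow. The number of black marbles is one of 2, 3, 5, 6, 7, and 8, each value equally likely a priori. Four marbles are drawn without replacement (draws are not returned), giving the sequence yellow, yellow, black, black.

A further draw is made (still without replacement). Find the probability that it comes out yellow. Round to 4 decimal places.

The likelihood of the observed sequence under each hypothesis: P(data | r = 2) = (7/9)(6/8)(2/7)(1/6) = 1/36; P(data | r = 3) = (6/9)(5/8)(3/7)(2/6) = 5/84; P(data | r = 5) = (4/9)(3/8)(5/7)(4/6) = 5/63; P(data | r = 6) = (3/9)(2/8)(6/7)(5/6) = 5/84; P(data | r = 7) = (2/9)(1/8)(7/7)(6/6) = 1/36; P(data | r = 8) = (1/9)(0/8) = 0.
Multiplying each by its prior: 1/6 · 1/36 = 1/216, 1/6 · 5/84 = 5/504, 1/6 · 5/63 = 5/378, 1/6 · 5/84 = 5/504, 1/6 · 1/36 = 1/216, 1/6 · 0 = 0; these sum to 8/189.
The posterior is then P(r = 2 | data) = 7/64, P(r = 3 | data) = 15/64, P(r = 5 | data) = 5/16, P(r = 6 | data) = 15/64, P(r = 7 | data) = 7/64, P(r = 8 | data) = 0.
The predictive probability is P(yellow next | data) = (1)(7/64) + (4/5)(15/64) + (2/5)(5/16) + (1/5)(15/64) + (0)(7/64) = 15/32.

0.4688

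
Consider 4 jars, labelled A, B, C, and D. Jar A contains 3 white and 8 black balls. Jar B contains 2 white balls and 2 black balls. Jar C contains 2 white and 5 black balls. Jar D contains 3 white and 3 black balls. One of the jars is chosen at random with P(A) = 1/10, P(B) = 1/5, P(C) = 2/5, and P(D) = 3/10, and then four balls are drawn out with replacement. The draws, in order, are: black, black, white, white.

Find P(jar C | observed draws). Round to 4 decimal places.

The likelihood of the observed sequence under each hypothesis: P(data | jar A) = (8/11)(8/11)(3/11)(3/11) = 0.039342; P(data | jar B) = (2/4)(2/4)(2/4)(2/4) = 0.0625; P(data | jar C) = (5/7)(5/7)(2/7)(2/7) = 0.041649; P(data | jar D) = (3/6)(3/6)(3/6)(3/6) = 0.0625.
Multiplying each by its prior: 1/10 · 0.039342 = 0.0039342, 1/5 · 0.0625 = 0.0125, 2/5 · 0.041649 = 0.01666, 3/10 · 0.0625 = 0.01875; these sum to 0.051844.
So P(jar C | data) = (0.01666) / (0.051844) = 0.32134.

0.3213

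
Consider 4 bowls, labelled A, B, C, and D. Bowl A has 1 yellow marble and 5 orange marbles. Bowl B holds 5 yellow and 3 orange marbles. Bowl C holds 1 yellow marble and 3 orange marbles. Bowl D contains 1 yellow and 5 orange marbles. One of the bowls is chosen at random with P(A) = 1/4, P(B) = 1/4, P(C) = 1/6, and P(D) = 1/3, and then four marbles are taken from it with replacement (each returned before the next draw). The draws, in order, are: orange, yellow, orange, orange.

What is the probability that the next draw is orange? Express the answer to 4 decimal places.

0.7695

Compute the likelihood of the observed sequence for each case: P(data | bowl A) = (5/6)(1/6)(5/6)(5/6) = 0.096451; P(data | bowl B) = (3/8)(5/8)(3/8)(3/8) = 0.032959; P(data | bowl C) = (3/4)(1/4)(3/4)(3/4) = 0.10547; P(data | bowl D) = (5/6)(1/6)(5/6)(5/6) = 0.096451.
The prior-weighted likelihoods are 1/4 · 0.096451 = 0.024113, 1/4 · 0.032959 = 0.0082397, 1/6 · 0.10547 = 0.017578, 1/3 · 0.096451 = 0.03215; these sum to 0.082081.
The posterior is then P(bowl A | data) = 0.29377, P(bowl B | data) = 0.10039, P(bowl C | data) = 0.21416, P(bowl D | data) = 0.39169.
The predictive probability is P(orange next | data) = (5/6)(0.29377) + (3/8)(0.10039) + (3/4)(0.21416) + (5/6)(0.39169) = 0.76948.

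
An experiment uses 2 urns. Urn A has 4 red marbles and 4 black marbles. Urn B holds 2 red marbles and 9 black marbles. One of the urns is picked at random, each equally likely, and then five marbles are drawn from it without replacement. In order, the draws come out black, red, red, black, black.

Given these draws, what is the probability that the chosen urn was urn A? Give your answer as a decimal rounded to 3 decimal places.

The likelihood of the observed sequence under each hypothesis: P(data | urn A) = (4/8)(4/7)(3/6)(3/5)(2/4) = 0.042857; P(data | urn B) = (9/11)(2/10)(1/9)(8/8)(7/7) = 0.018182.
Multiplying each by its prior: 1/2 · 0.042857 = 0.021429, 1/2 · 0.018182 = 0.0090909; summing to 0.030519.
Therefore the posterior P(urn A | data) = (0.021429) / (0.030519) = 0.70213.

0.702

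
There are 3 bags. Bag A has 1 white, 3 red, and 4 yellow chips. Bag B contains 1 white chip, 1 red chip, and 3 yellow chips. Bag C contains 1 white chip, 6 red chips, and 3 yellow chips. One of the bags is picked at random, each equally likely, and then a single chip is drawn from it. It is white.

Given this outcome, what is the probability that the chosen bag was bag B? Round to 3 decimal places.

0.471

Under each hypothesis, the probability of this draw is: P(data | bag A) = (1/8) = 1/8; P(data | bag B) = (1/5) = 1/5; P(data | bag C) = (1/10) = 1/10.
Weighting by the prior gives 1/3 · 1/8 = 1/24, 1/3 · 1/5 = 1/15, 1/3 · 1/10 = 1/30; summing to 17/120.
Hence P(bag B | data) = (1/15) / (17/120) = 8/17.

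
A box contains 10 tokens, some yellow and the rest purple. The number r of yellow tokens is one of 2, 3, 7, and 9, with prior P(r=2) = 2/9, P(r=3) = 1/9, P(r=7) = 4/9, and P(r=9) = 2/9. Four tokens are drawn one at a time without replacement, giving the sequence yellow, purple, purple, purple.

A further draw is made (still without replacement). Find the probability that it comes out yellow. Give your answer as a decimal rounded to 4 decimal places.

Compute the likelihood of the observed sequence for each case: P(data | r = 2) = (2/10)(8/9)(7/8)(6/7) = 2/15; P(data | r = 3) = (3/10)(7/9)(6/8)(5/7) = 1/8; P(data | r = 7) = (7/10)(3/9)(2/8)(1/7) = 1/120; P(data | r = 9) = (9/10)(1/9)(0/8) = 0.
Multiplying each by its prior: 2/9 · 2/15 = 4/135, 1/9 · 1/8 = 1/72, 4/9 · 1/120 = 1/270, 2/9 · 0 = 0; with total 17/360.
Dividing through by the total gives posterior P(r = 2 | data) = 32/51, P(r = 3 | data) = 5/17, P(r = 7 | data) = 4/51, P(r = 9 | data) = 0.
So P(yellow next | data) = Σ P(yellow next | H) P(H | data) = (1/6)(32/51) + (1/3)(5/17) + (1)(4/51) = 43/153.

0.2810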